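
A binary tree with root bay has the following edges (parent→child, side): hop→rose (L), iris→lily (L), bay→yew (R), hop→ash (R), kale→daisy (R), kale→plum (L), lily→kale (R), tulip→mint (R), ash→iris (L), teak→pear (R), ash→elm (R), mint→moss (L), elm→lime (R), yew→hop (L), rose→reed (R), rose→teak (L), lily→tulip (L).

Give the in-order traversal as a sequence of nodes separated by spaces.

bay teak pear rose reed hop tulip moss mint lily plum kale daisy iris ash elm lime yew

In-order visits the left subtree, then the node, then the right subtree.
At bay: no left child.
Visit bay.
At bay: go right to yew.
  At yew: go left to hop.
    At hop: go left to rose.
      At rose: go left to teak.
        At teak: no left child.
        Visit teak.
        At teak: go right to pear.
          pear is a leaf — visit pear.
      Visit rose.
      At rose: go right to reed.
        reed is a leaf — visit reed.
    Visit hop.
    At hop: go right to ash.
      At ash: go left to iris.
        At iris: go left to lily.
          At lily: go left to tulip.
            At tulip: no left child.
            Visit tulip.
            At tulip: go right to mint.
              At mint: go left to moss.
                moss is a leaf — visit moss.
              Visit mint.
              At mint: no right child.
          Visit lily.
          At lily: go right to kale.
            At kale: go left to plum.
              plum is a leaf — visit plum.
            Visit kale.
            At kale: go right to daisy.
              daisy is a leaf — visit daisy.
        Visit iris.
        At iris: no right child.
      Visit ash.
      At ash: go right to elm.
        At elm: no left child.
        Visit elm.
        At elm: go right to lime.
          lime is a leaf — visit lime.
  Visit yew.
  At yew: no right child.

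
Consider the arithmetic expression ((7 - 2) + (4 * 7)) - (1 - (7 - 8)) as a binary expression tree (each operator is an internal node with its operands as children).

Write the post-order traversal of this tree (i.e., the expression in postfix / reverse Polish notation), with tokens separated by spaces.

Post-order on an expression tree gives postfix notation: for each operator, emit left operand, right operand, then the operator.

7 2 - 4 7 * + 1 7 8 - - -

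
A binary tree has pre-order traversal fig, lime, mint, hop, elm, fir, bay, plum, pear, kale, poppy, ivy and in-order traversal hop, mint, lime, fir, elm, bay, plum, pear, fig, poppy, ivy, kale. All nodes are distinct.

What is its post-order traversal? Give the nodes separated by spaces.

hop mint fir pear plum bay elm lime ivy poppy kale fig

The first element of pre-order is the root; it splits in-order into left and right subtrees.
Root fig: left subtree has 8 nodes {hop, mint, lime, fir, elm, bay, plum, pear}, right has 3 {poppy, ivy, kale}.
  Root lime: left subtree has 2 nodes {hop, mint}, right has 5 {fir, elm, bay, plum, pear}.
    Root mint: left subtree has 1 node {hop}, right has 0 { }.
    Root elm: left subtree has 1 node {fir}, right has 3 {bay, plum, pear}.
      Root bay: left subtree has 0 nodes { }, right has 2 {plum, pear}.
        Root plum: left subtree has 0 nodes { }, right has 1 {pear}.
  Root kale: left subtree has 2 nodes {poppy, ivy}, right has 0 { }.
    Root poppy: left subtree has 0 nodes { }, right has 1 {ivy}.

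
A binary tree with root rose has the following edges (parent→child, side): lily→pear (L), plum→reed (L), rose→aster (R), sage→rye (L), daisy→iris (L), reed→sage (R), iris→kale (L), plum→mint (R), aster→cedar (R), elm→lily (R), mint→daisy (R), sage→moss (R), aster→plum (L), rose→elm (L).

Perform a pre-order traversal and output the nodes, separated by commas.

Pre-order visits the node, then its left subtree, then its right subtree.
Visit rose.
At rose: go left to elm.
  Visit elm.
  At elm: no left child.
  At elm: go right to lily.
    Visit lily.
    At lily: go left to pear.
      pear is a leaf — visit pear.
    At lily: no right child.
At rose: go right to aster.
  Visit aster.
  At aster: go left to plum.
    Visit plum.
    At plum: go left to reed.
      Visit reed.
      At reed: no left child.
      At reed: go right to sage.
        Visit sage.
        At sage: go left to rye.
          rye is a leaf — visit rye.
        At sage: go right to moss.
          moss is a leaf — visit moss.
    At plum: go right to mint.
      Visit mint.
      At mint: no left child.
      At mint: go right to daisy.
        Visit daisy.
        At daisy: go left to iris.
          Visit iris.
          At iris: go left to kale.
            kale is a leaf — visit kale.
          At iris: no right child.
        At daisy: no right child.
  At aster: go right to cedar.
    cedar is a leaf — visit cedar.

rose, elm, lily, pear, aster, plum, reed, sage, rye, moss, mint, daisy, iris, kale, cedar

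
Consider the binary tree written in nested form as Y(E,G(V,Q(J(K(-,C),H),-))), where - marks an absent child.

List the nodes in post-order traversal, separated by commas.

Post-order visits the left subtree, then the right subtree, then the node.
At Y: go left to E.
  E is a leaf — visit E.
At Y: go right to G.
  At G: go left to V.
    V is a leaf — visit V.
  At G: go right to Q.
    At Q: go left to J.
      At J: go left to K.
        At K: no left child.
        At K: go right to C.
          C is a leaf — visit C.
        Visit K.
      At J: go right to H.
        H is a leaf — visit H.
      Visit J.
    At Q: no right child.
    Visit Q.
  Visit G.
Visit Y.

E, V, C, K, H, J, Q, G, Y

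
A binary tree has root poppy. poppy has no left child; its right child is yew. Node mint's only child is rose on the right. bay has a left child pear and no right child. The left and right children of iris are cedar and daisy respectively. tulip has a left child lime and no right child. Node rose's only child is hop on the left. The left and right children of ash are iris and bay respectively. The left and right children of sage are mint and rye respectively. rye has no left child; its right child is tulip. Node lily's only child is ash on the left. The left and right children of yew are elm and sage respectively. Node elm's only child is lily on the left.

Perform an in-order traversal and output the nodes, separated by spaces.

In-order visits the left subtree, then the node, then the right subtree.
At poppy: no left child.
Visit poppy.
At poppy: go right to yew.
  At yew: go left to elm.
    At elm: go left to lily.
      At lily: go left to ash.
        At ash: go left to iris.
          At iris: go left to cedar.
            cedar is a leaf — visit cedar.
          Visit iris.
          At iris: go right to daisy.
            daisy is a leaf — visit daisy.
        Visit ash.
        At ash: go right to bay.
          At bay: go left to pear.
            pear is a leaf — visit pear.
          Visit bay.
          At bay: no right child.
      Visit lily.
      At lily: no right child.
    Visit elm.
    At elm: no right child.
  Visit yew.
  At yew: go right to sage.
    At sage: go left to mint.
      At mint: no left child.
      Visit mint.
      At mint: go right to rose.
        At rose: go left to hop.
          hop is a leaf — visit hop.
        Visit rose.
        At rose: no right child.
    Visit sage.
    At sage: go right to rye.
      At rye: no left child.
      Visit rye.
      At rye: go right to tulip.
        At tulip: go left to lime.
          lime is a leaf — visit lime.
        Visit tulip.
        At tulip: no right child.

poppy cedar iris daisy ash pear bay lily elm yew mint hop rose sage rye lime tulip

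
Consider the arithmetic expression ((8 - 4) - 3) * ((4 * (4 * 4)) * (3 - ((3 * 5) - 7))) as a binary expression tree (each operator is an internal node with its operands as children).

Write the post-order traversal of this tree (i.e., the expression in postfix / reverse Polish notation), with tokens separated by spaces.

8 4 - 3 - 4 4 4 * * 3 3 5 * 7 - - * *

Post-order on an expression tree gives postfix notation: for each operator, emit left operand, right operand, then the operator.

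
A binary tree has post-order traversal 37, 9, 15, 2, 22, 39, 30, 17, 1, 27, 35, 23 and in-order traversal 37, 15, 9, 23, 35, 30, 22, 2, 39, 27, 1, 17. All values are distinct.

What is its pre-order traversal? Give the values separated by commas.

23, 15, 37, 9, 35, 27, 30, 39, 22, 2, 1, 17

The last element of post-order is the root; it splits in-order into left and right subtrees.
Root 23: left subtree has 3 nodes {37, 15, 9}, right has 8 {35, 30, 22, 2, 39, 27, 1, 17}.
  Root 15: left subtree has 1 node {37}, right has 1 {9}.
  Root 35: left subtree has 0 nodes { }, right has 7 {30, 22, 2, 39, 27, 1, 17}.
    Root 27: left subtree has 4 nodes {30, 22, 2, 39}, right has 2 {1, 17}.
      Root 30: left subtree has 0 nodes { }, right has 3 {22, 2, 39}.
        Root 39: left subtree has 2 nodes {22, 2}, right has 0 { }.
          Root 22: left subtree has 0 nodes { }, right has 1 {2}.
      Root 1: left subtree has 0 nodes { }, right has 1 {17}.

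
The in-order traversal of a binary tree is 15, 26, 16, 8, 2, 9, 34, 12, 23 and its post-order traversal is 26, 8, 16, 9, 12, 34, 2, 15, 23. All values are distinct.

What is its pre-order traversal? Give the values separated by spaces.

The last element of post-order is the root; it splits in-order into left and right subtrees.
Root 23: left subtree has 8 nodes {15, 26, 16, 8, 2, 9, 34, 12}, right has 0 { }.
  Root 15: left subtree has 0 nodes { }, right has 7 {26, 16, 8, 2, 9, 34, 12}.
    Root 2: left subtree has 3 nodes {26, 16, 8}, right has 3 {9, 34, 12}.
      Root 16: left subtree has 1 node {26}, right has 1 {8}.
      Root 34: left subtree has 1 node {9}, right has 1 {12}.

23 15 2 16 26 8 34 9 12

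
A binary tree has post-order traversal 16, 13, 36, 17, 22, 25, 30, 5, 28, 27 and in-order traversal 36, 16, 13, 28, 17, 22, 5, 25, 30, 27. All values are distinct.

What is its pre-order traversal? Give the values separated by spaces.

The last element of post-order is the root; it splits in-order into left and right subtrees.
Root 27: left subtree has 9 nodes {36, 16, 13, 28, 17, 22, 5, 25, 30}, right has 0 { }.
  Root 28: left subtree has 3 nodes {36, 16, 13}, right has 5 {17, 22, 5, 25, 30}.
    Root 36: left subtree has 0 nodes { }, right has 2 {16, 13}.
      Root 13: left subtree has 1 node {16}, right has 0 { }.
    Root 5: left subtree has 2 nodes {17, 22}, right has 2 {25, 30}.
      Root 22: left subtree has 1 node {17}, right has 0 { }.
      Root 30: left subtree has 1 node {25}, right has 0 { }.

27 28 36 13 16 5 22 17 30 25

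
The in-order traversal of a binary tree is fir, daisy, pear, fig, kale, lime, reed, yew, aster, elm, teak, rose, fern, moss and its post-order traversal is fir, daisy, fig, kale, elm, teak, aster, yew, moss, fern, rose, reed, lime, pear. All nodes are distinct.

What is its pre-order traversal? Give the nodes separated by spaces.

pear daisy fir lime kale fig reed rose yew aster teak elm fern moss

The last element of post-order is the root; it splits in-order into left and right subtrees.
Root pear: left subtree has 2 nodes {fir, daisy}, right has 11 {fig, kale, lime, reed, yew, aster, elm, teak, rose, fern, moss}.
  Root daisy: left subtree has 1 node {fir}, right has 0 { }.
  Root lime: left subtree has 2 nodes {fig, kale}, right has 8 {reed, yew, aster, elm, teak, rose, fern, moss}.
    Root kale: left subtree has 1 node {fig}, right has 0 { }.
    Root reed: left subtree has 0 nodes { }, right has 7 {yew, aster, elm, teak, rose, fern, moss}.
      Root rose: left subtree has 4 nodes {yew, aster, elm, teak}, right has 2 {fern, moss}.
        Root yew: left subtree has 0 nodes { }, right has 3 {aster, elm, teak}.
          Root aster: left subtree has 0 nodes { }, right has 2 {elm, teak}.
            Root teak: left subtree has 1 node {elm}, right has 0 { }.
        Root fern: left subtree has 0 nodes { }, right has 1 {moss}.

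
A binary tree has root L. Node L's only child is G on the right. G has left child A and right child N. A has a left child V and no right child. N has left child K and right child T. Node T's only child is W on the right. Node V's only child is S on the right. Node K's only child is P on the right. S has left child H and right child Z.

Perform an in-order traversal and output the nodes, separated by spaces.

L V H S Z A G K P N T W

In-order visits the left subtree, then the node, then the right subtree.
At L: no left child.
Visit L.
At L: go right to G.
  At G: go left to A.
    At A: go left to V.
      At V: no left child.
      Visit V.
      At V: go right to S.
        At S: go left to H.
          H is a leaf — visit H.
        Visit S.
        At S: go right to Z.
          Z is a leaf — visit Z.
    Visit A.
    At A: no right child.
  Visit G.
  At G: go right to N.
    At N: go left to K.
      At K: no left child.
      Visit K.
      At K: go right to P.
        P is a leaf — visit P.
    Visit N.
    At N: go right to T.
      At T: no left child.
      Visit T.
      At T: go right to W.
        W is a leaf — visit W.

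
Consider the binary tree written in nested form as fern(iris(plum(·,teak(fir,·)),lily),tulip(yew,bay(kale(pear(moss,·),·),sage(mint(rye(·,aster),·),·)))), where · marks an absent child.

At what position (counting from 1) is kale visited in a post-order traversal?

Post-order visits the left subtree, then the right subtree, then the node.
At fern: go left to iris.
  At iris: go left to plum.
    At plum: no left child.
    At plum: go right to teak.
      At teak: go left to fir.
        fir is a leaf — visit fir.
      At teak: no right child.
      Visit teak.
    Visit plum.
  At iris: go right to lily.
    lily is a leaf — visit lily.
  Visit iris.
At fern: go right to tulip.
  At tulip: go left to yew.
    yew is a leaf — visit yew.
  At tulip: go right to bay.
    At bay: go left to kale.
      At kale: go left to pear.
        At pear: go left to moss.
          moss is a leaf — visit moss.
        At pear: no right child.
        Visit pear.
      At kale: no right child.
      Visit kale.
    At bay: go right to sage.
      At sage: go left to mint.
        At mint: go left to rye.
          At rye: no left child.
          At rye: go right to aster.
            aster is a leaf — visit aster.
          Visit rye.
        At mint: no right child.
        Visit mint.
      At sage: no right child.
      Visit sage.
    Visit bay.
  Visit tulip.
Visit fern.
Full post-order sequence: fir, teak, plum, lily, iris, yew, moss, pear, kale, aster, rye, mint, sage, bay, tulip, fern.

9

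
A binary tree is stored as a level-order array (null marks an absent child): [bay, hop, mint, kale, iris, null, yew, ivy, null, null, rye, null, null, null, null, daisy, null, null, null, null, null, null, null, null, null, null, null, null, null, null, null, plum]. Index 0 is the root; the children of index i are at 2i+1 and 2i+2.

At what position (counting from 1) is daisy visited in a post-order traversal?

Post-order visits the left subtree, then the right subtree, then the node.
At bay: go left to hop.
  At hop: go left to kale.
    At kale: go left to ivy.
      At ivy: go left to daisy.
        At daisy: go left to plum.
          plum is a leaf — visit plum.
        At daisy: no right child.
        Visit daisy.
      At ivy: no right child.
      Visit ivy.
    At kale: no right child.
    Visit kale.
  At hop: go right to iris.
    At iris: no left child.
    At iris: go right to rye.
      rye is a leaf — visit rye.
    Visit iris.
  Visit hop.
At bay: go right to mint.
  At mint: no left child.
  At mint: go right to yew.
    yew is a leaf — visit yew.
  Visit mint.
Visit bay.
Full post-order sequence: plum, daisy, ivy, kale, rye, iris, hop, yew, mint, bay.

2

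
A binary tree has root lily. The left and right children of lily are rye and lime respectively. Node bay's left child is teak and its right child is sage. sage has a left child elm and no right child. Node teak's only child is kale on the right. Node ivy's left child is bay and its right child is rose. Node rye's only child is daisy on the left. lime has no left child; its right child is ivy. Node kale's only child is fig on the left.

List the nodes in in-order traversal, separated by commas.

In-order visits the left subtree, then the node, then the right subtree.
At lily: go left to rye.
  At rye: go left to daisy.
    daisy is a leaf — visit daisy.
  Visit rye.
  At rye: no right child.
Visit lily.
At lily: go right to lime.
  At lime: no left child.
  Visit lime.
  At lime: go right to ivy.
    At ivy: go left to bay.
      At bay: go left to teak.
        At teak: no left child.
        Visit teak.
        At teak: go right to kale.
          At kale: go left to fig.
            fig is a leaf — visit fig.
          Visit kale.
          At kale: no right child.
      Visit bay.
      At bay: go right to sage.
        At sage: go left to elm.
          elm is a leaf — visit elm.
        Visit sage.
        At sage: no right child.
    Visit ivy.
    At ivy: go right to rose.
      rose is a leaf — visit rose.

daisy, rye, lily, lime, teak, fig, kale, bay, elm, sage, ivy, rose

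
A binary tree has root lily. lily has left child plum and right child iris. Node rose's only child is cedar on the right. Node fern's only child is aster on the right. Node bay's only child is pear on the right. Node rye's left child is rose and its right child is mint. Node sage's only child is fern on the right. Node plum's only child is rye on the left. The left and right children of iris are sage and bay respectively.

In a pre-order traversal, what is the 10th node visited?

aster

Pre-order visits the node, then its left subtree, then its right subtree.
Visit lily.
At lily: go left to plum.
  Visit plum.
  At plum: go left to rye.
    Visit rye.
    At rye: go left to rose.
      Visit rose.
      At rose: no left child.
      At rose: go right to cedar.
        cedar is a leaf — visit cedar.
    At rye: go right to mint.
      mint is a leaf — visit mint.
  At plum: no right child.
At lily: go right to iris.
  Visit iris.
  At iris: go left to sage.
    Visit sage.
    At sage: no left child.
    At sage: go right to fern.
      Visit fern.
      At fern: no left child.
      At fern: go right to aster.
        aster is a leaf — visit aster.
  At iris: go right to bay.
    Visit bay.
    At bay: no left child.
    At bay: go right to pear.
      pear is a leaf — visit pear.
Full pre-order sequence: lily, plum, rye, rose, cedar, mint, iris, sage, fern, aster, bay, pear.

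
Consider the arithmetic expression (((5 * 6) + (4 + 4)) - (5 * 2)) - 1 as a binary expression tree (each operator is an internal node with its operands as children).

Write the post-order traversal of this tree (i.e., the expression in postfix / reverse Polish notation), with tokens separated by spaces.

Post-order on an expression tree gives postfix notation: for each operator, emit left operand, right operand, then the operator.

5 6 * 4 4 + + 5 2 * - 1 -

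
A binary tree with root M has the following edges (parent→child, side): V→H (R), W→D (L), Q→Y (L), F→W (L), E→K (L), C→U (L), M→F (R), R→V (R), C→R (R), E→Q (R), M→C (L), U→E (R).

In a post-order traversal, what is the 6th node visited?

Post-order visits the left subtree, then the right subtree, then the node.
At M: go left to C.
  At C: go left to U.
    At U: no left child.
    At U: go right to E.
      At E: go left to K.
        K is a leaf — visit K.
      At E: go right to Q.
        At Q: go left to Y.
          Y is a leaf — visit Y.
        At Q: no right child.
        Visit Q.
      Visit E.
    Visit U.
  At C: go right to R.
    At R: no left child.
    At R: go right to V.
      At V: no left child.
      At V: go right to H.
        H is a leaf — visit H.
      Visit V.
    Visit R.
  Visit C.
At M: go right to F.
  At F: go left to W.
    At W: go left to D.
      D is a leaf — visit D.
    At W: no right child.
    Visit W.
  At F: no right child.
  Visit F.
Visit M.
Full post-order sequence: K, Y, Q, E, U, H, V, R, C, D, W, F, M.

H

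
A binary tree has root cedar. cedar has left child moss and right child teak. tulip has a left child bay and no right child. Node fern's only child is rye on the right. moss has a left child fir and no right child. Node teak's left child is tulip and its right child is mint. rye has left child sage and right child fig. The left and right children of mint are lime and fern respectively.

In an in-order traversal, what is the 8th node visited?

In-order visits the left subtree, then the node, then the right subtree.
At cedar: go left to moss.
  At moss: go left to fir.
    fir is a leaf — visit fir.
  Visit moss.
  At moss: no right child.
Visit cedar.
At cedar: go right to teak.
  At teak: go left to tulip.
    At tulip: go left to bay.
      bay is a leaf — visit bay.
    Visit tulip.
    At tulip: no right child.
  Visit teak.
  At teak: go right to mint.
    At mint: go left to lime.
      lime is a leaf — visit lime.
    Visit mint.
    At mint: go right to fern.
      At fern: no left child.
      Visit fern.
      At fern: go right to rye.
        At rye: go left to sage.
          sage is a leaf — visit sage.
        Visit rye.
        At rye: go right to fig.
          fig is a leaf — visit fig.
Full in-order sequence: fir, moss, cedar, bay, tulip, teak, lime, mint, fern, sage, rye, fig.

mint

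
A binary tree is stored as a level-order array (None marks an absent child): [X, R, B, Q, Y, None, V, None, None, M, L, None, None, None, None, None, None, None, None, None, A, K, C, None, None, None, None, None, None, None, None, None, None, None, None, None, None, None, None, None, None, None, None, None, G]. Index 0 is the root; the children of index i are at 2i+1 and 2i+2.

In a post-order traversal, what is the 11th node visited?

B

Post-order visits the left subtree, then the right subtree, then the node.
At X: go left to R.
  At R: go left to Q.
    Q is a leaf — visit Q.
  At R: go right to Y.
    At Y: go left to M.
      At M: no left child.
      At M: go right to A.
        A is a leaf — visit A.
      Visit M.
    At Y: go right to L.
      At L: go left to K.
        At K: no left child.
        At K: go right to G.
          G is a leaf — visit G.
        Visit K.
      At L: go right to C.
        C is a leaf — visit C.
      Visit L.
    Visit Y.
  Visit R.
At X: go right to B.
  At B: no left child.
  At B: go right to V.
    V is a leaf — visit V.
  Visit B.
Visit X.
Full post-order sequence: Q, A, M, G, K, C, L, Y, R, V, B, X.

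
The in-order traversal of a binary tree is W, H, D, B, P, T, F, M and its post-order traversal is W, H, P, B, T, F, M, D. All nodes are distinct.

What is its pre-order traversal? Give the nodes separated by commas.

D, H, W, M, F, T, B, P

The last element of post-order is the root; it splits in-order into left and right subtrees.
Root D: left subtree has 2 nodes {W, H}, right has 5 {B, P, T, F, M}.
  Root H: left subtree has 1 node {W}, right has 0 { }.
  Root M: left subtree has 4 nodes {B, P, T, F}, right has 0 { }.
    Root F: left subtree has 3 nodes {B, P, T}, right has 0 { }.
      Root T: left subtree has 2 nodes {B, P}, right has 0 { }.
        Root B: left subtree has 0 nodes { }, right has 1 {P}.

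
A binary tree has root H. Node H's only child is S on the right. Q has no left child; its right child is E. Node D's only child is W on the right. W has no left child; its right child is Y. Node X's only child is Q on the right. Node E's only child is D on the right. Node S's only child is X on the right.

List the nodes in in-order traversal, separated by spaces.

In-order visits the left subtree, then the node, then the right subtree.
At H: no left child.
Visit H.
At H: go right to S.
  At S: no left child.
  Visit S.
  At S: go right to X.
    At X: no left child.
    Visit X.
    At X: go right to Q.
      At Q: no left child.
      Visit Q.
      At Q: go right to E.
        At E: no left child.
        Visit E.
        At E: go right to D.
          At D: no left child.
          Visit D.
          At D: go right to W.
            At W: no left child.
            Visit W.
            At W: go right to Y.
              Y is a leaf — visit Y.

H S X Q E D W Y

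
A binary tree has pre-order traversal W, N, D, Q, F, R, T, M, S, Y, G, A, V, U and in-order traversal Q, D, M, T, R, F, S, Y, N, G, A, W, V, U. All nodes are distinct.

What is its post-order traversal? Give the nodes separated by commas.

The first element of pre-order is the root; it splits in-order into left and right subtrees.
Root W: left subtree has 11 nodes {Q, D, M, T, R, F, S, Y, N, G, A}, right has 2 {V, U}.
  Root N: left subtree has 8 nodes {Q, D, M, T, R, F, S, Y}, right has 2 {G, A}.
    Root D: left subtree has 1 node {Q}, right has 6 {M, T, R, F, S, Y}.
      Root F: left subtree has 3 nodes {M, T, R}, right has 2 {S, Y}.
        Root R: left subtree has 2 nodes {M, T}, right has 0 { }.
          Root T: left subtree has 1 node {M}, right has 0 { }.
        Root S: left subtree has 0 nodes { }, right has 1 {Y}.
    Root G: left subtree has 0 nodes { }, right has 1 {A}.
  Root V: left subtree has 0 nodes { }, right has 1 {U}.

Q, M, T, R, Y, S, F, D, A, G, N, U, V, W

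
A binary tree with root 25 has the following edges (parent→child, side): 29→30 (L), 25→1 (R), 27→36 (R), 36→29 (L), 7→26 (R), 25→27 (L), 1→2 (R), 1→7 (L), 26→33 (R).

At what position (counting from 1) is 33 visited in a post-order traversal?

5

Post-order visits the left subtree, then the right subtree, then the node.
At 25: go left to 27.
  At 27: no left child.
  At 27: go right to 36.
    At 36: go left to 29.
      At 29: go left to 30.
        30 is a leaf — visit 30.
      At 29: no right child.
      Visit 29.
    At 36: no right child.
    Visit 36.
  Visit 27.
At 25: go right to 1.
  At 1: go left to 7.
    At 7: no left child.
    At 7: go right to 26.
      At 26: no left child.
      At 26: go right to 33.
        33 is a leaf — visit 33.
      Visit 26.
    Visit 7.
  At 1: go right to 2.
    2 is a leaf — visit 2.
  Visit 1.
Visit 25.
Full post-order sequence: 30, 29, 36, 27, 33, 26, 7, 2, 1, 25.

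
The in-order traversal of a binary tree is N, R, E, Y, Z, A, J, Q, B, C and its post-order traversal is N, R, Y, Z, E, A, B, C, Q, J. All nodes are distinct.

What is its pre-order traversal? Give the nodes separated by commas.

J, A, E, R, N, Z, Y, Q, C, B

The last element of post-order is the root; it splits in-order into left and right subtrees.
Root J: left subtree has 6 nodes {N, R, E, Y, Z, A}, right has 3 {Q, B, C}.
  Root A: left subtree has 5 nodes {N, R, E, Y, Z}, right has 0 { }.
    Root E: left subtree has 2 nodes {N, R}, right has 2 {Y, Z}.
      Root R: left subtree has 1 node {N}, right has 0 { }.
      Root Z: left subtree has 1 node {Y}, right has 0 { }.
  Root Q: left subtree has 0 nodes { }, right has 2 {B, C}.
    Root C: left subtree has 1 node {B}, right has 0 { }.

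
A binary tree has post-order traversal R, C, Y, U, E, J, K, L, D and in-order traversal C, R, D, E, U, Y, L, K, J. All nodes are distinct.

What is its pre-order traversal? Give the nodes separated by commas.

D, C, R, L, E, U, Y, K, J

The last element of post-order is the root; it splits in-order into left and right subtrees.
Root D: left subtree has 2 nodes {C, R}, right has 6 {E, U, Y, L, K, J}.
  Root C: left subtree has 0 nodes { }, right has 1 {R}.
  Root L: left subtree has 3 nodes {E, U, Y}, right has 2 {K, J}.
    Root E: left subtree has 0 nodes { }, right has 2 {U, Y}.
      Root U: left subtree has 0 nodes { }, right has 1 {Y}.
    Root K: left subtree has 0 nodes { }, right has 1 {J}.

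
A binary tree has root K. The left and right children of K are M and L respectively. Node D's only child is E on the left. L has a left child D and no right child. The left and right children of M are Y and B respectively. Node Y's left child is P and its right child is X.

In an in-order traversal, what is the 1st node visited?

In-order visits the left subtree, then the node, then the right subtree.
At K: go left to M.
  At M: go left to Y.
    At Y: go left to P.
      P is a leaf — visit P.
    Visit Y.
    At Y: go right to X.
      X is a leaf — visit X.
  Visit M.
  At M: go right to B.
    B is a leaf — visit B.
Visit K.
At K: go right to L.
  At L: go left to D.
    At D: go left to E.
      E is a leaf — visit E.
    Visit D.
    At D: no right child.
  Visit L.
  At L: no right child.
Full in-order sequence: P, Y, X, M, B, K, E, D, L.

P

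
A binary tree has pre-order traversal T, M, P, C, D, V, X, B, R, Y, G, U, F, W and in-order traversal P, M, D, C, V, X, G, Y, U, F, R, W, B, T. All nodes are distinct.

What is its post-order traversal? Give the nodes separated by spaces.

The first element of pre-order is the root; it splits in-order into left and right subtrees.
Root T: left subtree has 13 nodes {P, M, D, C, V, X, G, Y, U, F, R, W, B}, right has 0 { }.
  Root M: left subtree has 1 node {P}, right has 11 {D, C, V, X, G, Y, U, F, R, W, B}.
    Root C: left subtree has 1 node {D}, right has 9 {V, X, G, Y, U, F, R, W, B}.
      Root V: left subtree has 0 nodes { }, right has 8 {X, G, Y, U, F, R, W, B}.
        Root X: left subtree has 0 nodes { }, right has 7 {G, Y, U, F, R, W, B}.
          Root B: left subtree has 6 nodes {G, Y, U, F, R, W}, right has 0 { }.
            Root R: left subtree has 4 nodes {G, Y, U, F}, right has 1 {W}.
              Root Y: left subtree has 1 node {G}, right has 2 {U, F}.
                Root U: left subtree has 0 nodes { }, right has 1 {F}.

P D G F U Y W R B X V C M T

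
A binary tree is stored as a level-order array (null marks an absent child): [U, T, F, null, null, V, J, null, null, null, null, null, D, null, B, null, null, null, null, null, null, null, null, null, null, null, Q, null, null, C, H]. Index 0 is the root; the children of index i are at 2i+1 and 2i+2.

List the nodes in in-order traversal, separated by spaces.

In-order visits the left subtree, then the node, then the right subtree.
At U: go left to T.
  T is a leaf — visit T.
Visit U.
At U: go right to F.
  At F: go left to V.
    At V: no left child.
    Visit V.
    At V: go right to D.
      At D: no left child.
      Visit D.
      At D: go right to Q.
        Q is a leaf — visit Q.
  Visit F.
  At F: go right to J.
    At J: no left child.
    Visit J.
    At J: go right to B.
      At B: go left to C.
        C is a leaf — visit C.
      Visit B.
      At B: go right to H.
        H is a leaf — visit H.

T U V D Q F J C B H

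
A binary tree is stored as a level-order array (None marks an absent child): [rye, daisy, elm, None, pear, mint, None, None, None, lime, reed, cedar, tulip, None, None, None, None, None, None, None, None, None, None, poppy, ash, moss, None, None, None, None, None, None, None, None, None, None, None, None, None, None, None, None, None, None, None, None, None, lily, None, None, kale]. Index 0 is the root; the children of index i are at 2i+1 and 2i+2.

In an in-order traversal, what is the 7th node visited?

poppy

In-order visits the left subtree, then the node, then the right subtree.
At rye: go left to daisy.
  At daisy: no left child.
  Visit daisy.
  At daisy: go right to pear.
    At pear: go left to lime.
      lime is a leaf — visit lime.
    Visit pear.
    At pear: go right to reed.
      reed is a leaf — visit reed.
Visit rye.
At rye: go right to elm.
  At elm: go left to mint.
    At mint: go left to cedar.
      At cedar: go left to poppy.
        At poppy: go left to lily.
          lily is a leaf — visit lily.
        Visit poppy.
        At poppy: no right child.
      Visit cedar.
      At cedar: go right to ash.
        At ash: no left child.
        Visit ash.
        At ash: go right to kale.
          kale is a leaf — visit kale.
    Visit mint.
    At mint: go right to tulip.
      At tulip: go left to moss.
        moss is a leaf — visit moss.
      Visit tulip.
      At tulip: no right child.
  Visit elm.
  At elm: no right child.
Full in-order sequence: daisy, lime, pear, reed, rye, lily, poppy, cedar, ash, kale, mint, moss, tulip, elm.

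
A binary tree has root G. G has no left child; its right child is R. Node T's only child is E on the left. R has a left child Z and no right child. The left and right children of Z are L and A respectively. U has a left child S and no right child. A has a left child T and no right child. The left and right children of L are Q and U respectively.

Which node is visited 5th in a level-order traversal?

Level-order visits nodes level by level from the root, left to right within each level.
Level 0: G
Level 1: R
Level 2: Z
Level 3: L, A
Level 4: Q, U, T
Level 5: S, E
Full level-order sequence: G, R, Z, L, A, Q, U, T, S, E.

A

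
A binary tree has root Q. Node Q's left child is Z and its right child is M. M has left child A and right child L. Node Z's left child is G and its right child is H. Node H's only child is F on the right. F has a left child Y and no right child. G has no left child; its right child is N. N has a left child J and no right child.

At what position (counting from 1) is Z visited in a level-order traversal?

2

Level-order visits nodes level by level from the root, left to right within each level.
Level 0: Q
Level 1: Z, M
Level 2: G, H, A, L
Level 3: N, F
Level 4: J, Y
Full level-order sequence: Q, Z, M, G, H, A, L, N, F, J, Y.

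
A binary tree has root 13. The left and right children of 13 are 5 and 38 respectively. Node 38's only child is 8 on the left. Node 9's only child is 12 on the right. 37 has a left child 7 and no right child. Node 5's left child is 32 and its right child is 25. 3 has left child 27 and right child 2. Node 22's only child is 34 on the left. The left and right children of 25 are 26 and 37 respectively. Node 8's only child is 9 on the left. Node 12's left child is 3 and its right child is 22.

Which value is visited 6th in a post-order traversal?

5

Post-order visits the left subtree, then the right subtree, then the node.
At 13: go left to 5.
  At 5: go left to 32.
    32 is a leaf — visit 32.
  At 5: go right to 25.
    At 25: go left to 26.
      26 is a leaf — visit 26.
    At 25: go right to 37.
      At 37: go left to 7.
        7 is a leaf — visit 7.
      At 37: no right child.
      Visit 37.
    Visit 25.
  Visit 5.
At 13: go right to 38.
  At 38: go left to 8.
    At 8: go left to 9.
      At 9: no left child.
      At 9: go right to 12.
        At 12: go left to 3.
          At 3: go left to 27.
            27 is a leaf — visit 27.
          At 3: go right to 2.
            2 is a leaf — visit 2.
          Visit 3.
        At 12: go right to 22.
          At 22: go left to 34.
            34 is a leaf — visit 34.
          At 22: no right child.
          Visit 22.
        Visit 12.
      Visit 9.
    At 8: no right child.
    Visit 8.
  At 38: no right child.
  Visit 38.
Visit 13.
Full post-order sequence: 32, 26, 7, 37, 25, 5, 27, 2, 3, 34, 22, 12, 9, 8, 38, 13.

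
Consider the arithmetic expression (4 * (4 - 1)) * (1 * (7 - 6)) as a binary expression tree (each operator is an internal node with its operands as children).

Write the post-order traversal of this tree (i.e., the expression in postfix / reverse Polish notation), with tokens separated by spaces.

Post-order on an expression tree gives postfix notation: for each operator, emit left operand, right operand, then the operator.

4 4 1 - * 1 7 6 - * *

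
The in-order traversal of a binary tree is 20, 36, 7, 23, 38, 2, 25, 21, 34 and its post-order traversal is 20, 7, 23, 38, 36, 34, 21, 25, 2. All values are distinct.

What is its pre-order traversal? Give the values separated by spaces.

The last element of post-order is the root; it splits in-order into left and right subtrees.
Root 2: left subtree has 5 nodes {20, 36, 7, 23, 38}, right has 3 {25, 21, 34}.
  Root 36: left subtree has 1 node {20}, right has 3 {7, 23, 38}.
    Root 38: left subtree has 2 nodes {7, 23}, right has 0 { }.
      Root 23: left subtree has 1 node {7}, right has 0 { }.
  Root 25: left subtree has 0 nodes { }, right has 2 {21, 34}.
    Root 21: left subtree has 0 nodes { }, right has 1 {34}.

2 36 20 38 23 7 25 21 34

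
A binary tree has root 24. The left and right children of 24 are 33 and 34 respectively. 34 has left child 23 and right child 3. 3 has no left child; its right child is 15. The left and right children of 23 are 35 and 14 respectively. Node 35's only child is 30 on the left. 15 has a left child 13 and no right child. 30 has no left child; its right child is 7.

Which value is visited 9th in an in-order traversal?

In-order visits the left subtree, then the node, then the right subtree.
At 24: go left to 33.
  33 is a leaf — visit 33.
Visit 24.
At 24: go right to 34.
  At 34: go left to 23.
    At 23: go left to 35.
      At 35: go left to 30.
        At 30: no left child.
        Visit 30.
        At 30: go right to 7.
          7 is a leaf — visit 7.
      Visit 35.
      At 35: no right child.
    Visit 23.
    At 23: go right to 14.
      14 is a leaf — visit 14.
  Visit 34.
  At 34: go right to 3.
    At 3: no left child.
    Visit 3.
    At 3: go right to 15.
      At 15: go left to 13.
        13 is a leaf — visit 13.
      Visit 15.
      At 15: no right child.
Full in-order sequence: 33, 24, 30, 7, 35, 23, 14, 34, 3, 13, 15.

3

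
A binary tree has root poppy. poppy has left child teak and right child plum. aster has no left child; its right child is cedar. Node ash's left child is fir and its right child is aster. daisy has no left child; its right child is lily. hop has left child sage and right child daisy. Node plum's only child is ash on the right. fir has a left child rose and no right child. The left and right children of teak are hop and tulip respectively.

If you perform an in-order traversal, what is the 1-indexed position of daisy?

3

In-order visits the left subtree, then the node, then the right subtree.
At poppy: go left to teak.
  At teak: go left to hop.
    At hop: go left to sage.
      sage is a leaf — visit sage.
    Visit hop.
    At hop: go right to daisy.
      At daisy: no left child.
      Visit daisy.
      At daisy: go right to lily.
        lily is a leaf — visit lily.
  Visit teak.
  At teak: go right to tulip.
    tulip is a leaf — visit tulip.
Visit poppy.
At poppy: go right to plum.
  At plum: no left child.
  Visit plum.
  At plum: go right to ash.
    At ash: go left to fir.
      At fir: go left to rose.
        rose is a leaf — visit rose.
      Visit fir.
      At fir: no right child.
    Visit ash.
    At ash: go right to aster.
      At aster: no left child.
      Visit aster.
      At aster: go right to cedar.
        cedar is a leaf — visit cedar.
Full in-order sequence: sage, hop, daisy, lily, teak, tulip, poppy, plum, rose, fir, ash, aster, cedar.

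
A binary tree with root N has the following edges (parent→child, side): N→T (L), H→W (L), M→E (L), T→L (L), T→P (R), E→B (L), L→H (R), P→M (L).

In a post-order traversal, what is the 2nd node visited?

Post-order visits the left subtree, then the right subtree, then the node.
At N: go left to T.
  At T: go left to L.
    At L: no left child.
    At L: go right to H.
      At H: go left to W.
        W is a leaf — visit W.
      At H: no right child.
      Visit H.
    Visit L.
  At T: go right to P.
    At P: go left to M.
      At M: go left to E.
        At E: go left to B.
          B is a leaf — visit B.
        At E: no right child.
        Visit E.
      At M: no right child.
      Visit M.
    At P: no right child.
    Visit P.
  Visit T.
At N: no right child.
Visit N.
Full post-order sequence: W, H, L, B, E, M, P, T, N.

H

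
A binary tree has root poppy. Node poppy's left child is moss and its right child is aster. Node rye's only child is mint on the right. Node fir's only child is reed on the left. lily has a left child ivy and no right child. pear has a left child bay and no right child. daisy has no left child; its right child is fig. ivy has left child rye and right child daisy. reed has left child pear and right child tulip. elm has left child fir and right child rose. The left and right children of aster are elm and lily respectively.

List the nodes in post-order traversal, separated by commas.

Post-order visits the left subtree, then the right subtree, then the node.
At poppy: go left to moss.
  moss is a leaf — visit moss.
At poppy: go right to aster.
  At aster: go left to elm.
    At elm: go left to fir.
      At fir: go left to reed.
        At reed: go left to pear.
          At pear: go left to bay.
            bay is a leaf — visit bay.
          At pear: no right child.
          Visit pear.
        At reed: go right to tulip.
          tulip is a leaf — visit tulip.
        Visit reed.
      At fir: no right child.
      Visit fir.
    At elm: go right to rose.
      rose is a leaf — visit rose.
    Visit elm.
  At aster: go right to lily.
    At lily: go left to ivy.
      At ivy: go left to rye.
        At rye: no left child.
        At rye: go right to mint.
          mint is a leaf — visit mint.
        Visit rye.
      At ivy: go right to daisy.
        At daisy: no left child.
        At daisy: go right to fig.
          fig is a leaf — visit fig.
        Visit daisy.
      Visit ivy.
    At lily: no right child.
    Visit lily.
  Visit aster.
Visit poppy.

moss, bay, pear, tulip, reed, fir, rose, elm, mint, rye, fig, daisy, ivy, lily, aster, poppy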